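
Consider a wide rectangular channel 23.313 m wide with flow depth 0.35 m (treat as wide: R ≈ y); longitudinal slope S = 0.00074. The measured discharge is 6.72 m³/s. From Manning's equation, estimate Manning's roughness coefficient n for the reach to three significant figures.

A = b·y = 23.313 × 0.35 = 8.160 m²
Wide channel: R ≈ y = 0.35 m
n = (1/Q)·A·R^(2/3)·S^(1/2) = (1/6.72) × 8.160 × 0.4966 × 0.02720 = 0.01640

0.0164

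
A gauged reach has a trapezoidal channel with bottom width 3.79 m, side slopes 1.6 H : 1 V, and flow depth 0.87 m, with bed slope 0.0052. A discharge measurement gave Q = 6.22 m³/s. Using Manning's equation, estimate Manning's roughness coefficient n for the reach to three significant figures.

0.0387

A = (b + z·y)·y = (3.79 + 1.6×0.87)×0.87 = 4.508 m²
P = b + 2y√(1+z²) = 3.79 + 2×0.87×√(1+1.6²) = 7.073 m
R = A/P = 4.508/7.073 = 0.6374 m
n = (1/Q)·A·R^(2/3)·S^(1/2) = (1/6.22) × 4.508 × 0.7406 × 0.07211 = 0.03871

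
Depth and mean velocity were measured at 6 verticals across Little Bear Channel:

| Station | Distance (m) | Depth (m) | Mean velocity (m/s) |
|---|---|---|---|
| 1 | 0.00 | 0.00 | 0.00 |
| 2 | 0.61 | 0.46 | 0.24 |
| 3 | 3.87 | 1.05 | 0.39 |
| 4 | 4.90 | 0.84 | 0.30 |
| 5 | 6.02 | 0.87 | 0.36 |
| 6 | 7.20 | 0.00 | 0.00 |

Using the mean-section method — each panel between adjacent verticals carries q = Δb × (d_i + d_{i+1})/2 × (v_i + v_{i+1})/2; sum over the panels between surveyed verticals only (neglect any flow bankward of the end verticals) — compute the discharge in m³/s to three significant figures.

Panel 1-2: Δb = 0.61 m, d̄ = (0.00+0.46)/2 = 0.23, v̄ = (0.00+0.24)/2 = 0.12 → q = 0.61×0.23×0.12 = 0.01684 m³/s
Panel 2-3: Δb = 3.26 m, d̄ = (0.46+1.05)/2 = 0.755, v̄ = (0.24+0.39)/2 = 0.315 → q = 3.26×0.755×0.315 = 0.7753 m³/s
Panel 3-4: Δb = 1.03 m, d̄ = (1.05+0.84)/2 = 0.945, v̄ = (0.39+0.30)/2 = 0.345 → q = 1.03×0.945×0.345 = 0.3358 m³/s
Panel 4-5: Δb = 1.12 m, d̄ = (0.84+0.87)/2 = 0.855, v̄ = (0.30+0.36)/2 = 0.33 → q = 1.12×0.855×0.33 = 0.3160 m³/s
Panel 5-6: Δb = 1.18 m, d̄ = (0.87+0.00)/2 = 0.435, v̄ = (0.36+0.00)/2 = 0.18 → q = 1.18×0.435×0.18 = 0.09239 m³/s
Q = Σ q = 1.536 m³/s

1.54 m³/s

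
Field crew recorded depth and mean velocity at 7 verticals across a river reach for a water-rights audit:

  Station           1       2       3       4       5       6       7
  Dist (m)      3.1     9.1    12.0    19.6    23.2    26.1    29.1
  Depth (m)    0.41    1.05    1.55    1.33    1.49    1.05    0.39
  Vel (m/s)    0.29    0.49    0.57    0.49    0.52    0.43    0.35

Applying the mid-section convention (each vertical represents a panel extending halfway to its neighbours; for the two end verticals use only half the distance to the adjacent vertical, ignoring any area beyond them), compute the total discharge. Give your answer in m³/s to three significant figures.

15.0 m³/s

w_1 = (9.1 − 3.1)/2 = 3 m; q_1 = 0.29 × 0.41 × 3 = 0.3567 m³/s
w_2 = (12.0 − 3.1)/2 = 4.45 m; q_2 = 0.49 × 1.05 × 4.45 = 2.290 m³/s
w_3 = (19.6 − 9.1)/2 = 5.25 m; q_3 = 0.57 × 1.55 × 5.25 = 4.638 m³/s
w_4 = (23.2 − 12.0)/2 = 5.6 m; q_4 = 0.49 × 1.33 × 5.6 = 3.650 m³/s
w_5 = (26.1 − 19.6)/2 = 3.25 m; q_5 = 0.52 × 1.49 × 3.25 = 2.518 m³/s
w_6 = (29.1 − 23.2)/2 = 2.95 m; q_6 = 0.43 × 1.05 × 2.95 = 1.332 m³/s
w_7 = (29.1 − 26.1)/2 = 1.5 m; q_7 = 0.35 × 0.39 × 1.5 = 0.2048 m³/s
Q = Σ qᵢ = 14.99 m³/s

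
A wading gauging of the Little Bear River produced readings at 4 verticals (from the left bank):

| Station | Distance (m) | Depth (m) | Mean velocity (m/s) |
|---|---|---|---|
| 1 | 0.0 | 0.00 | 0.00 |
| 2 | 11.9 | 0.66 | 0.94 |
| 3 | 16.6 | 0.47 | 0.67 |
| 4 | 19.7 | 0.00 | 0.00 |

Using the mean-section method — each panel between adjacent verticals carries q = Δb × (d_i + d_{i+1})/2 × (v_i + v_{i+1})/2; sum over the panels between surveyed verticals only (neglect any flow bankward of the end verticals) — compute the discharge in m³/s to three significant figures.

Panel 1-2: Δb = 11.9 m, d̄ = (0.00+0.66)/2 = 0.33, v̄ = (0.00+0.94)/2 = 0.47 → q = 11.9×0.33×0.47 = 1.846 m³/s
Panel 2-3: Δb = 4.7 m, d̄ = (0.66+0.47)/2 = 0.565, v̄ = (0.94+0.67)/2 = 0.805 → q = 4.7×0.565×0.805 = 2.138 m³/s
Panel 3-4: Δb = 3.1 m, d̄ = (0.47+0.00)/2 = 0.235, v̄ = (0.67+0.00)/2 = 0.335 → q = 3.1×0.235×0.335 = 0.2440 m³/s
Q = Σ q = 4.227 m³/s

4.23 m³/s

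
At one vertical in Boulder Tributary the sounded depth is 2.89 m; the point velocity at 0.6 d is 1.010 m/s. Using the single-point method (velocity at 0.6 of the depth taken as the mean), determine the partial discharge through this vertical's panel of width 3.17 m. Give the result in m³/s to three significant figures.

9.25 m³/s

v̄ = v₀.₆ = 1.010 m/s
q = v̄ × d × w = 1.010 × 2.89 × 3.17 = 9.253 m³/s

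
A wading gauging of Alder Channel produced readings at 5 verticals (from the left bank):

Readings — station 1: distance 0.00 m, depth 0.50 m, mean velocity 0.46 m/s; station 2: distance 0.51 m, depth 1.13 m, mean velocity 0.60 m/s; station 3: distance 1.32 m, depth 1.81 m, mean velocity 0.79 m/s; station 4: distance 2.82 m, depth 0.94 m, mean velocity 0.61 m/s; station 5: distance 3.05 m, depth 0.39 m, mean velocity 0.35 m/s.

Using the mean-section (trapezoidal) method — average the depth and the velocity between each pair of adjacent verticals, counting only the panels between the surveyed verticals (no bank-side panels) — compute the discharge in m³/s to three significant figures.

Panel 1-2: Δb = 0.51 m, d̄ = (0.50+1.13)/2 = 0.815, v̄ = (0.46+0.60)/2 = 0.53 → q = 0.51×0.815×0.53 = 0.2203 m³/s
Panel 2-3: Δb = 0.81 m, d̄ = (1.13+1.81)/2 = 1.47, v̄ = (0.60+0.79)/2 = 0.695 → q = 0.81×1.47×0.695 = 0.8275 m³/s
Panel 3-4: Δb = 1.5 m, d̄ = (1.81+0.94)/2 = 1.375, v̄ = (0.79+0.61)/2 = 0.7 → q = 1.5×1.375×0.7 = 1.444 m³/s
Panel 4-5: Δb = 0.23 m, d̄ = (0.94+0.39)/2 = 0.665, v̄ = (0.61+0.35)/2 = 0.48 → q = 0.23×0.665×0.48 = 0.07342 m³/s
Q = Σ q = 2.565 m³/s

2.56 m³/s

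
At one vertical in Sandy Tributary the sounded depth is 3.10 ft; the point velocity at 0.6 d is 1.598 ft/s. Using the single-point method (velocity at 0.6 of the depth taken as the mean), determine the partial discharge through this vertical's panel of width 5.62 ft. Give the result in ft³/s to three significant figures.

v̄ = v₀.₆ = 1.598 ft/s
q = v̄ × d × w = 1.598 × 3.10 × 5.62 = 27.84 ft³/s

27.8 ft³/s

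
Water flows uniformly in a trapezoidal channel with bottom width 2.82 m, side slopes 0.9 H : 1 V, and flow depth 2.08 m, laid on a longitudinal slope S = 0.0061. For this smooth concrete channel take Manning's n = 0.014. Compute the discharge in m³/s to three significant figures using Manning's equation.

A = (b + z·y)·y = (2.82 + 0.9×2.08)×2.08 = 9.759 m²
P = b + 2y√(1+z²) = 2.82 + 2×2.08×√(1+0.9²) = 8.417 m
R = A/P = 9.759/8.417 = 1.160 m
Q = (1/n)·A·R^(2/3)·S^(1/2) = (1/0.014) × 9.759 × 1.160^(2/3) × 0.0061^(1/2) = 60.09 m³/s

60.1 m³/s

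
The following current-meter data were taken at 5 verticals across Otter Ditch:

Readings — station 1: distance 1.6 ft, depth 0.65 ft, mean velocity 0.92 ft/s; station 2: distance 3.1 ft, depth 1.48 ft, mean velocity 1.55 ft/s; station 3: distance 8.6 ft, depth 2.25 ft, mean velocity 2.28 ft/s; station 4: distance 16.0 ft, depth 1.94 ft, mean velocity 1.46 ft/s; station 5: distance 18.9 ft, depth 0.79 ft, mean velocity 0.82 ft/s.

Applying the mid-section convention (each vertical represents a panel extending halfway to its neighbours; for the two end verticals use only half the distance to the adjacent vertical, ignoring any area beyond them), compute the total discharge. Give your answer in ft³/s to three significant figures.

w_1 = (3.1 − 1.6)/2 = 0.75 ft; q_1 = 0.92 × 0.65 × 0.75 = 0.4485 ft³/s
w_2 = (8.6 − 1.6)/2 = 3.5 ft; q_2 = 1.55 × 1.48 × 3.5 = 8.029 ft³/s
w_3 = (16.0 − 3.1)/2 = 6.45 ft; q_3 = 2.28 × 2.25 × 6.45 = 33.09 ft³/s
w_4 = (18.9 − 8.6)/2 = 5.15 ft; q_4 = 1.46 × 1.94 × 5.15 = 14.59 ft³/s
w_5 = (18.9 − 16.0)/2 = 1.45 ft; q_5 = 0.82 × 0.79 × 1.45 = 0.9393 ft³/s
Q = Σ qᵢ = 57.09 ft³/s

57.1 ft³/s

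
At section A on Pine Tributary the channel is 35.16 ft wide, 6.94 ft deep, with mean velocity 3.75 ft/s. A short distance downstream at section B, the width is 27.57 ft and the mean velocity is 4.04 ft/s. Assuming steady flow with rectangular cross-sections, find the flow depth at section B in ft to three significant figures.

Q = A₁V₁ = (35.16×6.94) × 3.75 = 915.0 ft³/s
d₂ = Q/(b₂ V₂) = 915.0/(27.57×4.04) = 8.215 ft

8.22 ft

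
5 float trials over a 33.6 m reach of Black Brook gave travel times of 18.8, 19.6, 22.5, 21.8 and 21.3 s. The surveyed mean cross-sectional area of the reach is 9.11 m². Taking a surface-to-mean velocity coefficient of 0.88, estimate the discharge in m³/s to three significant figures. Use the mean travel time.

t̄ = (18.8 + 19.6 + 22.5 + 21.8 + 21.3) / 5 = 20.8 s
v_surface = L / t̄ = 33.6 / 20.8 = 1.615 m/s
v_mean = 0.88 × 1.615 = 1.422 m/s
Q = A × v_mean = 9.11 × 1.422 = 12.95 m³/s

13.0 m³/s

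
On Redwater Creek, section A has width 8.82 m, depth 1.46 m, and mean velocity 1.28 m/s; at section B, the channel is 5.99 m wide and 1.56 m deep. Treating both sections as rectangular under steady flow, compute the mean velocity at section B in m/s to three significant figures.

Q = A₁V₁ = (8.82×1.46) × 1.28 = 16.48 m³/s
A₂ = 5.99 × 1.56 = 9.344 m²
V₂ = Q/A₂ = 16.48/9.344 = 1.764 m/s

1.76 m/s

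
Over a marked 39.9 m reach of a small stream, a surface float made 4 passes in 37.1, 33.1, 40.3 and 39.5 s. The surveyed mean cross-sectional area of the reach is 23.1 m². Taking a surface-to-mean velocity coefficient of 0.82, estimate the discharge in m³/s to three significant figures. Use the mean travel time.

t̄ = (37.1 + 33.1 + 40.3 + 39.5) / 4 = 37.5 s
v_surface = L / t̄ = 39.9 / 37.5 = 1.064 m/s
v_mean = 0.82 × 1.064 = 0.8725 m/s
Q = A × v_mean = 23.1 × 0.8725 = 20.15 m³/s

20.2 m³/s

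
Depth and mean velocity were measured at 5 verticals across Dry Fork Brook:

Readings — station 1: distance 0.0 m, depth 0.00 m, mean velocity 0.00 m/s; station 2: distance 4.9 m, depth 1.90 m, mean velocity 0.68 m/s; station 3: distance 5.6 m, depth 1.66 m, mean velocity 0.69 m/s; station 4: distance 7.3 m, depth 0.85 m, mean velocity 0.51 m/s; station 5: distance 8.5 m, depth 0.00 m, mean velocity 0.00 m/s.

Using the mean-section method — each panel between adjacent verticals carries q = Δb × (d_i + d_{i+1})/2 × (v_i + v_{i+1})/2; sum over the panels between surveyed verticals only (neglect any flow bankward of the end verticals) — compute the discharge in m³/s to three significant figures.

Panel 1-2: Δb = 4.9 m, d̄ = (0.00+1.90)/2 = 0.95, v̄ = (0.00+0.68)/2 = 0.34 → q = 4.9×0.95×0.34 = 1.583 m³/s
Panel 2-3: Δb = 0.7 m, d̄ = (1.90+1.66)/2 = 1.78, v̄ = (0.68+0.69)/2 = 0.685 → q = 0.7×1.78×0.685 = 0.8535 m³/s
Panel 3-4: Δb = 1.7 m, d̄ = (1.66+0.85)/2 = 1.255, v̄ = (0.69+0.51)/2 = 0.6 → q = 1.7×1.255×0.6 = 1.280 m³/s
Panel 4-5: Δb = 1.2 m, d̄ = (0.85+0.00)/2 = 0.425, v̄ = (0.51+0.00)/2 = 0.255 → q = 1.2×0.425×0.255 = 0.1301 m³/s
Q = Σ q = 3.846 m³/s

3.85 m³/s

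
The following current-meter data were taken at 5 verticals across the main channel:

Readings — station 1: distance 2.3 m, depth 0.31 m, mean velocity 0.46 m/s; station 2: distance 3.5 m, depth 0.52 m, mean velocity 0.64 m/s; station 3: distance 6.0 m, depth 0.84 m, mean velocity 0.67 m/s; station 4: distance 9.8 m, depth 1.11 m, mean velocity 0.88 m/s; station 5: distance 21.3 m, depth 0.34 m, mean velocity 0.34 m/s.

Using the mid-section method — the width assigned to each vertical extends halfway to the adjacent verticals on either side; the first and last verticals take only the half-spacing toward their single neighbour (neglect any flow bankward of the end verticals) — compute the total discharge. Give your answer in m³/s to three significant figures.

w_1 = (3.5 − 2.3)/2 = 0.6 m; q_1 = 0.46 × 0.31 × 0.6 = 0.08556 m³/s
w_2 = (6.0 − 2.3)/2 = 1.85 m; q_2 = 0.64 × 0.52 × 1.85 = 0.6157 m³/s
w_3 = (9.8 − 3.5)/2 = 3.15 m; q_3 = 0.67 × 0.84 × 3.15 = 1.773 m³/s
w_4 = (21.3 − 6.0)/2 = 7.65 m; q_4 = 0.88 × 1.11 × 7.65 = 7.473 m³/s
w_5 = (21.3 − 9.8)/2 = 5.75 m; q_5 = 0.34 × 0.34 × 5.75 = 0.6647 m³/s
Q = Σ qᵢ = 10.61 m³/s

10.6 m³/s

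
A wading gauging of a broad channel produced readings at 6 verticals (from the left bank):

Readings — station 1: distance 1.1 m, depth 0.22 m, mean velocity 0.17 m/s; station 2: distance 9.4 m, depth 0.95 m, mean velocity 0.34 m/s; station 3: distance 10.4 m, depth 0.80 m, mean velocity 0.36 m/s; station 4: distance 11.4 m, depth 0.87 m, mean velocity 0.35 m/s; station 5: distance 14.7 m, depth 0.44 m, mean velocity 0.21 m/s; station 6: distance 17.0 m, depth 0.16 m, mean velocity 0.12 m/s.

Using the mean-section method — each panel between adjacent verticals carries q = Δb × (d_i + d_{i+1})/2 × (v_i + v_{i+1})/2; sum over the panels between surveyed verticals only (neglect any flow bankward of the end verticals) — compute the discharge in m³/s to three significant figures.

2.56 m³/s

Panel 1-2: Δb = 8.3 m, d̄ = (0.22+0.95)/2 = 0.585, v̄ = (0.17+0.34)/2 = 0.255 → q = 8.3×0.585×0.255 = 1.238 m³/s
Panel 2-3: Δb = 1 m, d̄ = (0.95+0.80)/2 = 0.875, v̄ = (0.34+0.36)/2 = 0.35 → q = 1×0.875×0.35 = 0.3063 m³/s
Panel 3-4: Δb = 1 m, d̄ = (0.80+0.87)/2 = 0.835, v̄ = (0.36+0.35)/2 = 0.355 → q = 1×0.835×0.355 = 0.2964 m³/s
Panel 4-5: Δb = 3.3 m, d̄ = (0.87+0.44)/2 = 0.655, v̄ = (0.35+0.21)/2 = 0.28 → q = 3.3×0.655×0.28 = 0.6052 m³/s
Panel 5-6: Δb = 2.3 m, d̄ = (0.44+0.16)/2 = 0.3, v̄ = (0.21+0.12)/2 = 0.165 → q = 2.3×0.3×0.165 = 0.1139 m³/s
Q = Σ q = 2.560 m³/s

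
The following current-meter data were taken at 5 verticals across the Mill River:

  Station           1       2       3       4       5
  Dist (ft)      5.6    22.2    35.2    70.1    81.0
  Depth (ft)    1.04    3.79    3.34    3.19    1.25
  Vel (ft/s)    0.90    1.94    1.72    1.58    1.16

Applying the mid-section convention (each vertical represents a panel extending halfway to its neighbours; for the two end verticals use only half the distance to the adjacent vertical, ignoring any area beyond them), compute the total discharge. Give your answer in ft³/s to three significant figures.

w_1 = (22.2 − 5.6)/2 = 8.3 ft; q_1 = 0.90 × 1.04 × 8.3 = 7.769 ft³/s
w_2 = (35.2 − 5.6)/2 = 14.8 ft; q_2 = 1.94 × 3.79 × 14.8 = 108.8 ft³/s
w_3 = (70.1 − 22.2)/2 = 23.95 ft; q_3 = 1.72 × 3.34 × 23.95 = 137.6 ft³/s
w_4 = (81.0 − 35.2)/2 = 22.9 ft; q_4 = 1.58 × 3.19 × 22.9 = 115.4 ft³/s
w_5 = (81.0 − 70.1)/2 = 5.45 ft; q_5 = 1.16 × 1.25 × 5.45 = 7.903 ft³/s
Q = Σ qᵢ = 377.5 ft³/s

377 ft³/s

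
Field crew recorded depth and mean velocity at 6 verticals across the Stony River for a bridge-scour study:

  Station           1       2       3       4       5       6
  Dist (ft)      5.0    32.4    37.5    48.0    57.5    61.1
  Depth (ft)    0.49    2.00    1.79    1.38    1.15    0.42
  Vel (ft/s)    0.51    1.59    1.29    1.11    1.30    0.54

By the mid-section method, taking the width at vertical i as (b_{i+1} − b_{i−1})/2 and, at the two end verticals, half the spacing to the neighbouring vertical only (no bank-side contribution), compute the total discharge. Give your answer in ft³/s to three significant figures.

w_1 = (32.4 − 5.0)/2 = 13.7 ft; q_1 = 0.51 × 0.49 × 13.7 = 3.424 ft³/s
w_2 = (37.5 − 5.0)/2 = 16.25 ft; q_2 = 1.59 × 2.00 × 16.25 = 51.68 ft³/s
w_3 = (48.0 − 32.4)/2 = 7.8 ft; q_3 = 1.29 × 1.79 × 7.8 = 18.01 ft³/s
w_4 = (57.5 − 37.5)/2 = 10 ft; q_4 = 1.11 × 1.38 × 10 = 15.32 ft³/s
w_5 = (61.1 − 48.0)/2 = 6.55 ft; q_5 = 1.30 × 1.15 × 6.55 = 9.792 ft³/s
w_6 = (61.1 − 57.5)/2 = 1.8 ft; q_6 = 0.54 × 0.42 × 1.8 = 0.4082 ft³/s
Q = Σ qᵢ = 98.63 ft³/s

98.6 ft³/s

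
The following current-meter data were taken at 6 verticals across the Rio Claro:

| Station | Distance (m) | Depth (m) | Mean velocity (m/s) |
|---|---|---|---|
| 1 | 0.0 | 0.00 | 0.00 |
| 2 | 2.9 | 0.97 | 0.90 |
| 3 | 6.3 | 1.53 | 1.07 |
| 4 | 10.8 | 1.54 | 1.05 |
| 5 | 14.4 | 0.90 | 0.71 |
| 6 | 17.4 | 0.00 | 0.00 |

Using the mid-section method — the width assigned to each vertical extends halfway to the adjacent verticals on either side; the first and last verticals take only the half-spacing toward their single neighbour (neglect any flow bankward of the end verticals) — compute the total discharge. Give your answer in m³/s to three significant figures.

w_2 = (6.3 − 0.0)/2 = 3.15 m; q_2 = 0.90 × 0.97 × 3.15 = 2.750 m³/s
w_3 = (10.8 − 2.9)/2 = 3.95 m; q_3 = 1.07 × 1.53 × 3.95 = 6.467 m³/s
w_4 = (14.4 − 6.3)/2 = 4.05 m; q_4 = 1.05 × 1.54 × 4.05 = 6.549 m³/s
w_5 = (17.4 − 10.8)/2 = 3.3 m; q_5 = 0.71 × 0.90 × 3.3 = 2.109 m³/s
Stations 1, 6 contribute zero (depth or velocity is 0).
Q = Σ qᵢ = 17.87 m³/s

17.9 m³/s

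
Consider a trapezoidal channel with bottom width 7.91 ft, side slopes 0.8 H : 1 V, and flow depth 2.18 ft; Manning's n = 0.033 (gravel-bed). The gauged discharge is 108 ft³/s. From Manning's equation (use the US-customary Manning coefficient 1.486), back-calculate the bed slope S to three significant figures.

A = (b + z·y)·y = (7.91 + 0.8×2.18)×2.18 = 21.05 ft²
P = b + 2y√(1+z²) = 7.91 + 2×2.18×√(1+0.8²) = 13.49 ft
R = A/P = 21.05/13.49 = 1.560 ft
S = (Q·n / (1.486·A·R^(2/3)))² = (108×0.033 / (1.486×21.05×1.345))² = 0.007180

0.00718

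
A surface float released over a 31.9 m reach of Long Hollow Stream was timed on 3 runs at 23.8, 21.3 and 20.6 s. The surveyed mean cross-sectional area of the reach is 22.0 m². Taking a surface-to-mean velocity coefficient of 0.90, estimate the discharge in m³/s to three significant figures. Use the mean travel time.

28.8 m³/s

t̄ = (23.8 + 21.3 + 20.6) / 3 = 21.9 s
v_surface = L / t̄ = 31.9 / 21.9 = 1.457 m/s
v_mean = 0.90 × 1.457 = 1.311 m/s
Q = A × v_mean = 22.0 × 1.311 = 28.84 m³/s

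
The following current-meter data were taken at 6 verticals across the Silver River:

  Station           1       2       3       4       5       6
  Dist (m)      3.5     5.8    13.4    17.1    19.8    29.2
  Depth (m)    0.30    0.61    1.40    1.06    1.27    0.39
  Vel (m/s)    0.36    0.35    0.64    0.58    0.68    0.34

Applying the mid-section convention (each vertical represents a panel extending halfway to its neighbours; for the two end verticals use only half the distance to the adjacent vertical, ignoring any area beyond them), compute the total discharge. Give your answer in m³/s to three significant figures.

14.1 m³/s

w_1 = (5.8 − 3.5)/2 = 1.15 m; q_1 = 0.36 × 0.30 × 1.15 = 0.1242 m³/s
w_2 = (13.4 − 3.5)/2 = 4.95 m; q_2 = 0.35 × 0.61 × 4.95 = 1.057 m³/s
w_3 = (17.1 − 5.8)/2 = 5.65 m; q_3 = 0.64 × 1.40 × 5.65 = 5.062 m³/s
w_4 = (19.8 − 13.4)/2 = 3.2 m; q_4 = 0.58 × 1.06 × 3.2 = 1.967 m³/s
w_5 = (29.2 − 17.1)/2 = 6.05 m; q_5 = 0.68 × 1.27 × 6.05 = 5.225 m³/s
w_6 = (29.2 − 19.8)/2 = 4.7 m; q_6 = 0.34 × 0.39 × 4.7 = 0.6232 m³/s
Q = Σ qᵢ = 14.06 m³/s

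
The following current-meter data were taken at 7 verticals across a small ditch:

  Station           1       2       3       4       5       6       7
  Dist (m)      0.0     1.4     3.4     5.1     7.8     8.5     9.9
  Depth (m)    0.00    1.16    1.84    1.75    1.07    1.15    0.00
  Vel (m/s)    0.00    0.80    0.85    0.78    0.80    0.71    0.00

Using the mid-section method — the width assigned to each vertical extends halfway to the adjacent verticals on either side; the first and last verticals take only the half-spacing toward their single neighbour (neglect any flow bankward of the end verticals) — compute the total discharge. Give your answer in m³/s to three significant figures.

w_2 = (3.4 − 0.0)/2 = 1.7 m; q_2 = 0.80 × 1.16 × 1.7 = 1.578 m³/s
w_3 = (5.1 − 1.4)/2 = 1.85 m; q_3 = 0.85 × 1.84 × 1.85 = 2.893 m³/s
w_4 = (7.8 − 3.4)/2 = 2.2 m; q_4 = 0.78 × 1.75 × 2.2 = 3.003 m³/s
w_5 = (8.5 − 5.1)/2 = 1.7 m; q_5 = 0.80 × 1.07 × 1.7 = 1.455 m³/s
w_6 = (9.9 − 7.8)/2 = 1.05 m; q_6 = 0.71 × 1.15 × 1.05 = 0.8573 m³/s
Stations 1, 7 contribute zero (depth or velocity is 0).
Q = Σ qᵢ = 9.787 m³/s

9.79 m³/s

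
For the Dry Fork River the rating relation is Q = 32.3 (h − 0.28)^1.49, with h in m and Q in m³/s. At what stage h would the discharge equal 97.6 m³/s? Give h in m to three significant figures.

2.38 m

h − h₀ = (Q/C)^(1/b) = (97.6/32.3)^(1/1.49) = 2.100 m
h = 0.28 + 2.100 = 2.380 m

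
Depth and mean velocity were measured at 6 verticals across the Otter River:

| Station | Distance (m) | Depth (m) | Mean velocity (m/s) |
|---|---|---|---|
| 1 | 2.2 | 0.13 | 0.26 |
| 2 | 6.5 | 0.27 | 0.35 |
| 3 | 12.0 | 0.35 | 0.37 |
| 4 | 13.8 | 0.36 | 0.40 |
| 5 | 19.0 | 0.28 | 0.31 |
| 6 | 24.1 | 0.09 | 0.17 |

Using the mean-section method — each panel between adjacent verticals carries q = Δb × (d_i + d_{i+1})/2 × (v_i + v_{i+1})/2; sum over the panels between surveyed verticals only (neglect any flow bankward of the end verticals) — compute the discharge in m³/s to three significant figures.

Panel 1-2: Δb = 4.3 m, d̄ = (0.13+0.27)/2 = 0.2, v̄ = (0.26+0.35)/2 = 0.305 → q = 4.3×0.2×0.305 = 0.2623 m³/s
Panel 2-3: Δb = 5.5 m, d̄ = (0.27+0.35)/2 = 0.31, v̄ = (0.35+0.37)/2 = 0.36 → q = 5.5×0.31×0.36 = 0.6138 m³/s
Panel 3-4: Δb = 1.8 m, d̄ = (0.35+0.36)/2 = 0.355, v̄ = (0.37+0.40)/2 = 0.385 → q = 1.8×0.355×0.385 = 0.2460 m³/s
Panel 4-5: Δb = 5.2 m, d̄ = (0.36+0.28)/2 = 0.32, v̄ = (0.40+0.31)/2 = 0.355 → q = 5.2×0.32×0.355 = 0.5907 m³/s
Panel 5-6: Δb = 5.1 m, d̄ = (0.28+0.09)/2 = 0.185, v̄ = (0.31+0.17)/2 = 0.24 → q = 5.1×0.185×0.24 = 0.2264 m³/s
Q = Σ q = 1.939 m³/s

1.94 m³/s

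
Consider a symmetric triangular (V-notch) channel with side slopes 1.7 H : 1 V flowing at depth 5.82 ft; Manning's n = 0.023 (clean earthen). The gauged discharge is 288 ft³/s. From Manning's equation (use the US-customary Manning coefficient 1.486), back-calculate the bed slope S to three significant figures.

0.00176

A = z·y² = 1.7×5.82² = 57.58 ft²
P = 2y√(1+z²) = 2×5.82×√(1+1.7²) = 22.96 ft
R = A/P = 57.58/22.96 = 2.508 ft
S = (Q·n / (1.486·A·R^(2/3)))² = (288×0.023 / (1.486×57.58×1.846))² = 0.001758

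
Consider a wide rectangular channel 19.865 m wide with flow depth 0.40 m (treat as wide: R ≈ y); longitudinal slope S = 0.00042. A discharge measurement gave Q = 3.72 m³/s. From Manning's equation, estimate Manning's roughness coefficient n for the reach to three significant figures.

A = b·y = 19.865 × 0.40 = 7.946 m²
Wide channel: R ≈ y = 0.40 m
n = (1/Q)·A·R^(2/3)·S^(1/2) = (1/3.72) × 7.946 × 0.5429 × 0.02049 = 0.02376

0.0238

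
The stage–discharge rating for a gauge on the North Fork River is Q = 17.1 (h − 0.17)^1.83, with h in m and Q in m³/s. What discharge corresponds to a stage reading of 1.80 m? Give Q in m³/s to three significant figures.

41.8 m³/s

Q = 17.1 × (1.80 − 0.17)^1.83 = 17.1 × 1.63^1.83 = 41.81 m³/s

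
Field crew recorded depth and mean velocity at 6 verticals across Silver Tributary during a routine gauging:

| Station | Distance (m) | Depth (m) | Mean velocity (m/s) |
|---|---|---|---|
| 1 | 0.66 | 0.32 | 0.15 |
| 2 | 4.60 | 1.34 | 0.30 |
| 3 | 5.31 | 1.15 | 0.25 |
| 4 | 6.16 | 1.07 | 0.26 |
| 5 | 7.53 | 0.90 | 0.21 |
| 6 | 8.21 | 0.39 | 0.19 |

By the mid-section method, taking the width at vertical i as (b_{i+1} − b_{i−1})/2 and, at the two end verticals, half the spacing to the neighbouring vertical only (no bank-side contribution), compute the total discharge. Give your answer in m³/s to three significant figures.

1.78 m³/s

w_1 = (4.60 − 0.66)/2 = 1.97 m; q_1 = 0.15 × 0.32 × 1.97 = 0.09456 m³/s
w_2 = (5.31 − 0.66)/2 = 2.325 m; q_2 = 0.30 × 1.34 × 2.325 = 0.9347 m³/s
w_3 = (6.16 − 4.60)/2 = 0.78 m; q_3 = 0.25 × 1.15 × 0.78 = 0.2243 m³/s
w_4 = (7.53 − 5.31)/2 = 1.11 m; q_4 = 0.26 × 1.07 × 1.11 = 0.3088 m³/s
w_5 = (8.21 − 6.16)/2 = 1.025 m; q_5 = 0.21 × 0.90 × 1.025 = 0.1937 m³/s
w_6 = (8.21 − 7.53)/2 = 0.34 m; q_6 = 0.19 × 0.39 × 0.34 = 0.02519 m³/s
Q = Σ qᵢ = 1.781 m³/s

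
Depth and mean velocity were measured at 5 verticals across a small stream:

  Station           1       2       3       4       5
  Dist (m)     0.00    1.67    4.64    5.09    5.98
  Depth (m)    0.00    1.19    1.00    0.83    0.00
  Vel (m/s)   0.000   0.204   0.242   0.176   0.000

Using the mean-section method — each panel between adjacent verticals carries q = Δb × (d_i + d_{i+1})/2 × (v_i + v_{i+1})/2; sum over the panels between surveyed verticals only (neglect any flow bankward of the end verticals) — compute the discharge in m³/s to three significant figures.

Panel 1-2: Δb = 1.67 m, d̄ = (0.00+1.19)/2 = 0.595, v̄ = (0.000+0.204)/2 = 0.102 → q = 1.67×0.595×0.102 = 0.1014 m³/s
Panel 2-3: Δb = 2.97 m, d̄ = (1.19+1.00)/2 = 1.095, v̄ = (0.204+0.242)/2 = 0.223 → q = 2.97×1.095×0.223 = 0.7252 m³/s
Panel 3-4: Δb = 0.45 m, d̄ = (1.00+0.83)/2 = 0.915, v̄ = (0.242+0.176)/2 = 0.209 → q = 0.45×0.915×0.209 = 0.08606 m³/s
Panel 4-5: Δb = 0.89 m, d̄ = (0.83+0.00)/2 = 0.415, v̄ = (0.176+0.000)/2 = 0.088 → q = 0.89×0.415×0.088 = 0.03250 m³/s
Q = Σ q = 0.9451 m³/s

0.945 m³/s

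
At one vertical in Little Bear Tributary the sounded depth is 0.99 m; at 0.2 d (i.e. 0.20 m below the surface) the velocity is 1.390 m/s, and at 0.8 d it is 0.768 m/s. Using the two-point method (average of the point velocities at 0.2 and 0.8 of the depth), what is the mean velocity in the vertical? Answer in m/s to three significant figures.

1.08 m/s

v̄ = (1.390 + 0.768) / 2 = 1.079 m/s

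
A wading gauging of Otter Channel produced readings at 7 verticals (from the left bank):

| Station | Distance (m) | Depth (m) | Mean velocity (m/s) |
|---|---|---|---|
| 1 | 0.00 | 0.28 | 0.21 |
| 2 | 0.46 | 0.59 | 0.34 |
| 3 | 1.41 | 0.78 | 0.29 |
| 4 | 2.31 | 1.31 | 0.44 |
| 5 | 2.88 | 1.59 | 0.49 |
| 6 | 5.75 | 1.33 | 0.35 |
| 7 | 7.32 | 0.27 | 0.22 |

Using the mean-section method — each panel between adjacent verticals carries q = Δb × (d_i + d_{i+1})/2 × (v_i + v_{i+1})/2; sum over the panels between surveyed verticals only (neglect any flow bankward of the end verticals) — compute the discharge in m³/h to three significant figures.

11200 m³/h

Panel 1-2: Δb = 0.46 m, d̄ = (0.28+0.59)/2 = 0.435, v̄ = (0.21+0.34)/2 = 0.275 → q = 0.46×0.435×0.275 = 0.05503 m³/s
Panel 2-3: Δb = 0.95 m, d̄ = (0.59+0.78)/2 = 0.685, v̄ = (0.34+0.29)/2 = 0.315 → q = 0.95×0.685×0.315 = 0.2050 m³/s
Panel 3-4: Δb = 0.9 m, d̄ = (0.78+1.31)/2 = 1.045, v̄ = (0.29+0.44)/2 = 0.365 → q = 0.9×1.045×0.365 = 0.3433 m³/s
Panel 4-5: Δb = 0.57 m, d̄ = (1.31+1.59)/2 = 1.45, v̄ = (0.44+0.49)/2 = 0.465 → q = 0.57×1.45×0.465 = 0.3843 m³/s
Panel 5-6: Δb = 2.87 m, d̄ = (1.59+1.33)/2 = 1.46, v̄ = (0.49+0.35)/2 = 0.42 → q = 2.87×1.46×0.42 = 1.760 m³/s
Panel 6-7: Δb = 1.57 m, d̄ = (1.33+0.27)/2 = 0.8, v̄ = (0.35+0.22)/2 = 0.285 → q = 1.57×0.8×0.285 = 0.3580 m³/s
Q = Σ q = 3.105 m³/s
= 3.105 × 3600 = 11180 m³/h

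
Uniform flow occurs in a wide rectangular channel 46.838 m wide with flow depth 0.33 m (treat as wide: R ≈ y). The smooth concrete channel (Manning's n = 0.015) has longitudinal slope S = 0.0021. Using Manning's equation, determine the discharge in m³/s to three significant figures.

A = b·y = 46.838 × 0.33 = 15.46 m²
Wide channel: R ≈ y = 0.33 m
Q = (1/n)·A·R^(2/3)·S^(1/2) = (1/0.015) × 15.46 × 0.3300^(2/3) × 0.0021^(1/2) = 22.55 m³/s

22.5 m³/s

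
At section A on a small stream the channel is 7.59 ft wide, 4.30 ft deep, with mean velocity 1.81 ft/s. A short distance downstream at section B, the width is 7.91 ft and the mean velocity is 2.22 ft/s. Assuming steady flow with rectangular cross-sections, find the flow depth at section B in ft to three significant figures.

Q = A₁V₁ = (7.59×4.30) × 1.81 = 59.07 ft³/s
d₂ = Q/(b₂ V₂) = 59.07/(7.91×2.22) = 3.364 ft

3.36 ft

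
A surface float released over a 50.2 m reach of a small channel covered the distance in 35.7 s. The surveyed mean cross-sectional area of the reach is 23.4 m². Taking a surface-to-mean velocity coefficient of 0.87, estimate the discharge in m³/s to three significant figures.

28.6 m³/s

v_surface = L / t̄ = 50.2 / 35.7 = 1.406 m/s
v_mean = 0.87 × 1.406 = 1.223 m/s
Q = A × v_mean = 23.4 × 1.223 = 28.63 m³/s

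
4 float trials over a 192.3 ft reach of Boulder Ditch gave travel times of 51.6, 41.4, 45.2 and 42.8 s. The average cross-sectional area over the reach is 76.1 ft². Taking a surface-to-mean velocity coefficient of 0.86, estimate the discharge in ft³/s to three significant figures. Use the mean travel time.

t̄ = (51.6 + 41.4 + 45.2 + 42.8) / 4 = 45.25 s
v_surface = L / t̄ = 192.3 / 45.25 = 4.250 ft/s
v_mean = 0.86 × 4.250 = 3.655 ft/s
Q = A × v_mean = 76.1 × 3.655 = 278.1 ft³/s

278 ft³/s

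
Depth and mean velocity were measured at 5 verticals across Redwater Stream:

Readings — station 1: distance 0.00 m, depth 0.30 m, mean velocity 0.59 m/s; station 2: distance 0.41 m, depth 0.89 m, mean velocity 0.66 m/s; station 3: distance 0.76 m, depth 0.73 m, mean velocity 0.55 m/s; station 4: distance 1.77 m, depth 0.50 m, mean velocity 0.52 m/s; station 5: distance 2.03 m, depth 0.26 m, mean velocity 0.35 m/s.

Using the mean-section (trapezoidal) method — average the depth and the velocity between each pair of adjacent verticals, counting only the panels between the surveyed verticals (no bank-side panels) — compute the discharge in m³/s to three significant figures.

0.699 m³/s

Panel 1-2: Δb = 0.41 m, d̄ = (0.30+0.89)/2 = 0.595, v̄ = (0.59+0.66)/2 = 0.625 → q = 0.41×0.595×0.625 = 0.1525 m³/s
Panel 2-3: Δb = 0.35 m, d̄ = (0.89+0.73)/2 = 0.81, v̄ = (0.66+0.55)/2 = 0.605 → q = 0.35×0.81×0.605 = 0.1715 m³/s
Panel 3-4: Δb = 1.01 m, d̄ = (0.73+0.50)/2 = 0.615, v̄ = (0.55+0.52)/2 = 0.535 → q = 1.01×0.615×0.535 = 0.3323 m³/s
Panel 4-5: Δb = 0.26 m, d̄ = (0.50+0.26)/2 = 0.38, v̄ = (0.52+0.35)/2 = 0.435 → q = 0.26×0.38×0.435 = 0.04298 m³/s
Q = Σ q = 0.6993 m³/s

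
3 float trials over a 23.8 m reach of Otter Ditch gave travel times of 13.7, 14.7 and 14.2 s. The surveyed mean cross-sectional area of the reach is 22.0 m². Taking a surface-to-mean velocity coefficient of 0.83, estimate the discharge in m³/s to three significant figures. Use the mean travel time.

30.6 m³/s

t̄ = (13.7 + 14.7 + 14.2) / 3 = 14.2 s
v_surface = L / t̄ = 23.8 / 14.2 = 1.676 m/s
v_mean = 0.83 × 1.676 = 1.391 m/s
Q = A × v_mean = 22.0 × 1.391 = 30.60 m³/s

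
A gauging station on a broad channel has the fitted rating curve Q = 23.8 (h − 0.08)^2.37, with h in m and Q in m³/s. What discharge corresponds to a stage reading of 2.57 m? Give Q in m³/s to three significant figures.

Q = 23.8 × (2.57 − 0.08)^2.37 = 23.8 × 2.49^2.37 = 206.8 m³/s

207 m³/s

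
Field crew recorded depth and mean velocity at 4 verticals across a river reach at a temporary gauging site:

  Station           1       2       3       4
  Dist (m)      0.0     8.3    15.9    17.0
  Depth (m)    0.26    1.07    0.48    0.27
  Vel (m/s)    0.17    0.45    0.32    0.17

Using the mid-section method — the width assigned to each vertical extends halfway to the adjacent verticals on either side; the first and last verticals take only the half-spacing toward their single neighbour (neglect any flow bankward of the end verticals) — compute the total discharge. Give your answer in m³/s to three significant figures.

4.70 m³/s

w_1 = (8.3 − 0.0)/2 = 4.15 m; q_1 = 0.17 × 0.26 × 4.15 = 0.1834 m³/s
w_2 = (15.9 − 0.0)/2 = 7.95 m; q_2 = 0.45 × 1.07 × 7.95 = 3.828 m³/s
w_3 = (17.0 − 8.3)/2 = 4.35 m; q_3 = 0.32 × 0.48 × 4.35 = 0.6682 m³/s
w_4 = (17.0 − 15.9)/2 = 0.55 m; q_4 = 0.17 × 0.27 × 0.55 = 0.02525 m³/s
Q = Σ qᵢ = 4.705 m³/s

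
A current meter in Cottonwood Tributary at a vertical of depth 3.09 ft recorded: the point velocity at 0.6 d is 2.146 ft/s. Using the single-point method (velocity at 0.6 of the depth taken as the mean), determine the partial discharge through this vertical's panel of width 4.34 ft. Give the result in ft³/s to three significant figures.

28.8 ft³/s

v̄ = v₀.₆ = 2.146 ft/s
q = v̄ × d × w = 2.146 × 3.09 × 4.34 = 28.78 ft³/s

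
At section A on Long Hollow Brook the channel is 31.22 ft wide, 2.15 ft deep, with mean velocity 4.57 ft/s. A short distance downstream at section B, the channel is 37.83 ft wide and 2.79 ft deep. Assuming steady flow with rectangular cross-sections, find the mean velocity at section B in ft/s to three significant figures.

2.91 ft/s

Q = A₁V₁ = (31.22×2.15) × 4.57 = 306.8 ft³/s
A₂ = 37.83 × 2.79 = 105.5 ft²
V₂ = Q/A₂ = 306.8/105.5 = 2.906 ft/s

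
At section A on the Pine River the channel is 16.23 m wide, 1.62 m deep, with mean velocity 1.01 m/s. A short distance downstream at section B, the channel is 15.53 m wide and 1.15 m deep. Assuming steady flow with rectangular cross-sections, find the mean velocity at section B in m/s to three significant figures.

1.49 m/s

Q = A₁V₁ = (16.23×1.62) × 1.01 = 26.56 m³/s
A₂ = 15.53 × 1.15 = 17.86 m²
V₂ = Q/A₂ = 26.56/17.86 = 1.487 m/s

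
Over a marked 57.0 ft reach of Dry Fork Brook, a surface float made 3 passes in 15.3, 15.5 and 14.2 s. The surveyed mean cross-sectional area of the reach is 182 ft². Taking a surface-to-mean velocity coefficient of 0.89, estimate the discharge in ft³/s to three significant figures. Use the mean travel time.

t̄ = (15.3 + 15.5 + 14.2) / 3 = 15 s
v_surface = L / t̄ = 57.0 / 15 = 3.800 ft/s
v_mean = 0.89 × 3.800 = 3.382 ft/s
Q = A × v_mean = 182 × 3.382 = 615.5 ft³/s

616 ft³/s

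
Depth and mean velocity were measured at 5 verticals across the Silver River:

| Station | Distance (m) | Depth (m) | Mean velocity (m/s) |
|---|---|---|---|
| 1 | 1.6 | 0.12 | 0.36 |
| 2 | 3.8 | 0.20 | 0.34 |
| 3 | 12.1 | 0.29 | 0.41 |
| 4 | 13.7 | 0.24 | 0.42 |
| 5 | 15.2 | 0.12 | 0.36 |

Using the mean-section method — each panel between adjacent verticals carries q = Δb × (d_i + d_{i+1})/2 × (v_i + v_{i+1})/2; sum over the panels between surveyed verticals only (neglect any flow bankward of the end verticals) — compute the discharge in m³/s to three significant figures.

Panel 1-2: Δb = 2.2 m, d̄ = (0.12+0.20)/2 = 0.16, v̄ = (0.36+0.34)/2 = 0.35 → q = 2.2×0.16×0.35 = 0.1232 m³/s
Panel 2-3: Δb = 8.3 m, d̄ = (0.20+0.29)/2 = 0.245, v̄ = (0.34+0.41)/2 = 0.375 → q = 8.3×0.245×0.375 = 0.7626 m³/s
Panel 3-4: Δb = 1.6 m, d̄ = (0.29+0.24)/2 = 0.265, v̄ = (0.41+0.42)/2 = 0.415 → q = 1.6×0.265×0.415 = 0.1760 m³/s
Panel 4-5: Δb = 1.5 m, d̄ = (0.24+0.12)/2 = 0.18, v̄ = (0.42+0.36)/2 = 0.39 → q = 1.5×0.18×0.39 = 0.1053 m³/s
Q = Σ q = 1.167 m³/s

1.17 m³/s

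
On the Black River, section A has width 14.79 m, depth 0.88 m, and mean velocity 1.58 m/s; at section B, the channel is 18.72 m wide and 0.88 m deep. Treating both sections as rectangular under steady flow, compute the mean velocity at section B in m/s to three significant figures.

Q = A₁V₁ = (14.79×0.88) × 1.58 = 20.56 m³/s
A₂ = 18.72 × 0.88 = 16.47 m²
V₂ = Q/A₂ = 20.56/16.47 = 1.248 m/s

1.25 m/s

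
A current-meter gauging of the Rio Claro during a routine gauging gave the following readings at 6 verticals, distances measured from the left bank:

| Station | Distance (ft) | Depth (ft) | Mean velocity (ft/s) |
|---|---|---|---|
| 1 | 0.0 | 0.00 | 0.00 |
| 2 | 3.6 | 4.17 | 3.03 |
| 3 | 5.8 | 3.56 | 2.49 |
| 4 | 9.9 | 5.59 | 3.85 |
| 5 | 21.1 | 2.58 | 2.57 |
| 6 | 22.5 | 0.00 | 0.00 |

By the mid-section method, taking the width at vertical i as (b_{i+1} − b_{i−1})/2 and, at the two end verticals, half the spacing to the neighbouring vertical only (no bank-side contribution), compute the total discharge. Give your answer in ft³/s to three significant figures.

w_2 = (5.8 − 0.0)/2 = 2.9 ft; q_2 = 3.03 × 4.17 × 2.9 = 36.64 ft³/s
w_3 = (9.9 − 3.6)/2 = 3.15 ft; q_3 = 2.49 × 3.56 × 3.15 = 27.92 ft³/s
w_4 = (21.1 − 5.8)/2 = 7.65 ft; q_4 = 3.85 × 5.59 × 7.65 = 164.6 ft³/s
w_5 = (22.5 − 9.9)/2 = 6.3 ft; q_5 = 2.57 × 2.58 × 6.3 = 41.77 ft³/s
Stations 1, 6 contribute zero (depth or velocity is 0).
Q = Σ qᵢ = 271.0 ft³/s

271 ft³/s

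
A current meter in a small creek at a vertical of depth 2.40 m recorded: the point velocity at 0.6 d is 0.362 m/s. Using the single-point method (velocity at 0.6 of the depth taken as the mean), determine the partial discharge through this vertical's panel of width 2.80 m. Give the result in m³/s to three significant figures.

v̄ = v₀.₆ = 0.362 m/s
q = v̄ × d × w = 0.3620 × 2.40 × 2.80 = 2.433 m³/s

2.43 m³/s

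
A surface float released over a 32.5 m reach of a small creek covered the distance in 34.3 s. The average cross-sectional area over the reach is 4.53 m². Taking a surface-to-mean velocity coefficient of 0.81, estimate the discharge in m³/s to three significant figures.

3.48 m³/s

v_surface = L / t̄ = 32.5 / 34.3 = 0.9475 m/s
v_mean = 0.81 × 0.9475 = 0.7675 m/s
Q = A × v_mean = 4.53 × 0.7675 = 3.477 m³/s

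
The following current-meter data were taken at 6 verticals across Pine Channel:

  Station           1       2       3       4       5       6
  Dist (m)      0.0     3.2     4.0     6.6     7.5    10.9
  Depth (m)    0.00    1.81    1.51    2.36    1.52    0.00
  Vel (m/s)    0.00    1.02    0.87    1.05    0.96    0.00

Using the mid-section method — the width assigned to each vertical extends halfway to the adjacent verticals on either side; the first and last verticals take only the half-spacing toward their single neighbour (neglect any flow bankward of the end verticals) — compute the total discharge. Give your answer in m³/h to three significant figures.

w_2 = (4.0 − 0.0)/2 = 2 m; q_2 = 1.02 × 1.81 × 2 = 3.692 m³/s
w_3 = (6.6 − 3.2)/2 = 1.7 m; q_3 = 0.87 × 1.51 × 1.7 = 2.233 m³/s
w_4 = (7.5 − 4.0)/2 = 1.75 m; q_4 = 1.05 × 2.36 × 1.75 = 4.337 m³/s
w_5 = (10.9 − 6.6)/2 = 2.15 m; q_5 = 0.96 × 1.52 × 2.15 = 3.137 m³/s
Stations 1, 6 contribute zero (depth or velocity is 0).
Q = Σ qᵢ = 13.40 m³/s
= 13.40 × 3600 = 48240 m³/h

48200 m³/h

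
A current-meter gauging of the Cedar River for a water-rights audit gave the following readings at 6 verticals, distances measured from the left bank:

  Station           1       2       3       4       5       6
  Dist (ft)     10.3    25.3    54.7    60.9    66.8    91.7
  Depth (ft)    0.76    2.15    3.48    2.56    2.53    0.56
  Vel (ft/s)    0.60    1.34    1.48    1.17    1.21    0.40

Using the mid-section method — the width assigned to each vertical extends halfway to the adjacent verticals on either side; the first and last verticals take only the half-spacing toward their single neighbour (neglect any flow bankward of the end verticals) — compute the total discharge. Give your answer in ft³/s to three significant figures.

227 ft³/s

w_1 = (25.3 − 10.3)/2 = 7.5 ft; q_1 = 0.60 × 0.76 × 7.5 = 3.420 ft³/s
w_2 = (54.7 − 10.3)/2 = 22.2 ft; q_2 = 1.34 × 2.15 × 22.2 = 63.96 ft³/s
w_3 = (60.9 − 25.3)/2 = 17.8 ft; q_3 = 1.48 × 3.48 × 17.8 = 91.68 ft³/s
w_4 = (66.8 − 54.7)/2 = 6.05 ft; q_4 = 1.17 × 2.56 × 6.05 = 18.12 ft³/s
w_5 = (91.7 − 60.9)/2 = 15.4 ft; q_5 = 1.21 × 2.53 × 15.4 = 47.14 ft³/s
w_6 = (91.7 − 66.8)/2 = 12.45 ft; q_6 = 0.40 × 0.56 × 12.45 = 2.789 ft³/s
Q = Σ qᵢ = 227.1 ft³/s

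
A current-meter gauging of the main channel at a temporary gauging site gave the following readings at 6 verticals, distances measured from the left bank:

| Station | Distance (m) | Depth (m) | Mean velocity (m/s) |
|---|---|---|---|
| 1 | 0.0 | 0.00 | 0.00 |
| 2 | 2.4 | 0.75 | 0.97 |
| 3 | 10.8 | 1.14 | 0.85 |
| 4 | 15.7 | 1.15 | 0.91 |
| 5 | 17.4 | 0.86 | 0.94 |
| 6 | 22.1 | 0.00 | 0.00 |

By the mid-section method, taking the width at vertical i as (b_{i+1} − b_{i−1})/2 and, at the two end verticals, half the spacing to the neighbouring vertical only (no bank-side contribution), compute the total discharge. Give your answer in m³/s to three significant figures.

16.4 m³/s

w_2 = (10.8 − 0.0)/2 = 5.4 m; q_2 = 0.97 × 0.75 × 5.4 = 3.929 m³/s
w_3 = (15.7 − 2.4)/2 = 6.65 m; q_3 = 0.85 × 1.14 × 6.65 = 6.444 m³/s
w_4 = (17.4 − 10.8)/2 = 3.3 m; q_4 = 0.91 × 1.15 × 3.3 = 3.453 m³/s
w_5 = (22.1 − 15.7)/2 = 3.2 m; q_5 = 0.94 × 0.86 × 3.2 = 2.587 m³/s
Stations 1, 6 contribute zero (depth or velocity is 0).
Q = Σ qᵢ = 16.41 m³/s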